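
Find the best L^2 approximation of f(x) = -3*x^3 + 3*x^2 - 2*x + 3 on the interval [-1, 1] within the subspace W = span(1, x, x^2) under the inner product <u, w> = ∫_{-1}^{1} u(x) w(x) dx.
g(x) = 3*x^2 - 19*x/5 + 3

The best approximation g ∈ W is the orthogonal projection of f onto W. Writing g = a_0 + a_1 x + a_2 x^2, the coefficients solve the normal equations G · a = b where
  G_{ij} = <φ_i, φ_j> and b_i = <f, φ_i>, with φ_0 = 1, φ_1 = x, φ_2 = x^2.
G =
  [2, 0, 2/3]
  [0, 2/3, 0]
  [2/3, 0, 2/5],
b = (8, -38/15, 16/5).
Solving gives a_0 = 3, a_1 = -19/5, a_2 = 3, so
  g(x) = 3*x^2 - 19*x/5 + 3.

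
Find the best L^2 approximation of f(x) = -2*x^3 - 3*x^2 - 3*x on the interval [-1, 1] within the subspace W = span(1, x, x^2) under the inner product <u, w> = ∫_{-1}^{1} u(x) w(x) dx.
g(x) = -3*x^2 - 21*x/5

The best approximation g ∈ W is the orthogonal projection of f onto W. Writing g = a_0 + a_1 x + a_2 x^2, the coefficients solve the normal equations G · a = b where
  G_{ij} = <φ_i, φ_j> and b_i = <f, φ_i>, with φ_0 = 1, φ_1 = x, φ_2 = x^2.
G =
  [2, 0, 2/3]
  [0, 2/3, 0]
  [2/3, 0, 2/5],
b = (-2, -14/5, -6/5).
Solving gives a_0 = 0, a_1 = -21/5, a_2 = -3, so
  g(x) = -3*x^2 - 21*x/5.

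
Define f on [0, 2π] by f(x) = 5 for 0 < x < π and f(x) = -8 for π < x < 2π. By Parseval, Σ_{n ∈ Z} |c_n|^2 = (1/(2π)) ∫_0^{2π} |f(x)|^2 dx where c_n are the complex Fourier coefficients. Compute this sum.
Σ |c_n|^2 = 89/2

Parseval equates the L^2 energy of f (normalised by 1/(2π)) with the ℓ^2 sum of its Fourier coefficients: (1/(2π)) ∫_0^{2π} |f|^2 = Σ |c_n|^2.
Compute the left side: (1/(2π)) [∫_0^π 5^2 dx + ∫_π^{2π} (-8)^2 dx] = (1/(2π)) · (25π + 64π) = (25 + 64)/2 = 89/2.
So Σ_{n ∈ Z} |c_n|^2 = 89/2.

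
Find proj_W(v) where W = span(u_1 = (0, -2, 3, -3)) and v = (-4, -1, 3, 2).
proj_W(v) = (0, -5/11, 15/22, -15/22)

Set up U = [u_1 | ... | u_1] ∈ R^(4×1). The projector onto W = col(U) is P = U (U^T U)^(-1) U^T.
Compute U^T U =
  [22],
and U^T v = (5).
Solve U^T U · c = U^T v for the coefficients: c = (5/22). The projection is proj_W(v) = U c.
Check: (v - proj_W(v)) · u_1 = 0  (should be 0).
Result: proj_W(v) = (0, -5/11, 15/22, -15/22).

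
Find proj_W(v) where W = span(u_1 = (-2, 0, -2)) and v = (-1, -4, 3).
proj_W(v) = (1, 0, 1)

Set up U = [u_1 | ... | u_1] ∈ R^(3×1). The projector onto W = col(U) is P = U (U^T U)^(-1) U^T.
Compute U^T U =
  [8],
and U^T v = (-4).
Solve U^T U · c = U^T v for the coefficients: c = (-1/2). The projection is proj_W(v) = U c.
Check: (v - proj_W(v)) · u_1 = 0  (should be 0).
Result: proj_W(v) = (1, 0, 1).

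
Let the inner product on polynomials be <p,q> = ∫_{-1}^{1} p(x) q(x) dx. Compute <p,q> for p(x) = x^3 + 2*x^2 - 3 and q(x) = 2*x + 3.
<p,q> = -66/5

Expand the product: p(x)·q(x) = 2*x^4 + 7*x^3 + 6*x^2 - 6*x - 9.
∫_{-1}^{1} of each monomial x^k gives [2/(k+1) if k even, 0 if k odd]. Integrating term-by-term (or equivalently evaluating the antiderivative F(x) = 2*x^5/5 + 7*x^4/4 + 2*x^3 - 3*x^2 - 9*x at the endpoints):
  F(1) − F(−1) = -157/20 − (107/20) = -66/5.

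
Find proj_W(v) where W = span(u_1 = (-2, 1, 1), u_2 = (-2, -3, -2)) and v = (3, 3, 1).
proj_W(v) = (310/101, 261/101, 157/101)

Set up U = [u_1 | ... | u_2] ∈ R^(3×2). The projector onto W = col(U) is P = U (U^T U)^(-1) U^T.
Compute U^T U =
  [6, -1]
  [-1, 17],
and U^T v = (-2, -17).
Solve U^T U · c = U^T v for the coefficients: c = (-51/101, -104/101). The projection is proj_W(v) = U c.
Check: (v - proj_W(v)) · u_1 = 0  (should be 0).
Check: (v - proj_W(v)) · u_2 = 0  (should be 0).
Result: proj_W(v) = (310/101, 261/101, 157/101).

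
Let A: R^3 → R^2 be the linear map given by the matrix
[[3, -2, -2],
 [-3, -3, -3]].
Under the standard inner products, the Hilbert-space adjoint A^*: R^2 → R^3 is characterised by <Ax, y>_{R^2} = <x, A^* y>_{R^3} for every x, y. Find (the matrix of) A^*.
A^* = A^T =
[[3, -3],
 [-2, -3],
 [-2, -3]]

For real matrices with standard dot products, the defining identity <Ax, y> = <x, A^* y> gives (Ax)^T y = x^T (A^*) y, i.e. x^T A^T y = x^T (A^*) y. Since this holds for all x, y, we must have A^* = A^T. Therefore
A^* =
[[3, -3],
 [-2, -3],
 [-2, -3]].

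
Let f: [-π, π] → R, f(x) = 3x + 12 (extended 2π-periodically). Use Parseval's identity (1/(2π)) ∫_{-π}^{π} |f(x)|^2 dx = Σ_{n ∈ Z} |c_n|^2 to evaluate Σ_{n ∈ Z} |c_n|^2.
Σ |c_n|^2 = 3π^2 + 144

Expand and integrate term by term over [-π, π]:
  ∫ (3x)^2 dx = 9·(2π^3/3); ∫ 2·3·(12)·x dx = 0 (odd integrand); ∫ 12^2 dx = 144·2π.
So (1/(2π)) ∫_{-π}^{π} (3x + 12)^2 dx = 9π^2/3 + 144 = 3π^2 + 144.
Parseval ⇒ Σ |c_n|^2 = 3π^2 + 144.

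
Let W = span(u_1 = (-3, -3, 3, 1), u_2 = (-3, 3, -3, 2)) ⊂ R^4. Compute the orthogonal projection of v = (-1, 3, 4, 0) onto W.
proj_W(v) = (-76/91, -48/91, 48/91, 30/91)

Set up U = [u_1 | ... | u_2] ∈ R^(4×2). The projector onto W = col(U) is P = U (U^T U)^(-1) U^T.
Compute U^T U =
  [28, -7]
  [-7, 31],
and U^T v = (6, 0).
Solve U^T U · c = U^T v for the coefficients: c = (62/273, 2/39). The projection is proj_W(v) = U c.
Check: (v - proj_W(v)) · u_1 = 0  (should be 0).
Check: (v - proj_W(v)) · u_2 = 0  (should be 0).
Result: proj_W(v) = (-76/91, -48/91, 48/91, 30/91).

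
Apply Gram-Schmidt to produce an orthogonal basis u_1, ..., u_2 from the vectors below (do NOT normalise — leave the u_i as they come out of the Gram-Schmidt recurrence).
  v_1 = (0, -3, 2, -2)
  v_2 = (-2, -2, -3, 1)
Orthogonal basis:
  u_1 = (0, -3, 2, -2)
  u_2 = (-2, -40/17, -47/17, 13/17)

Apply the Gram-Schmidt recurrence
  u_1 = v_1
  u_i = v_i − Σ_{j<i} ((v_i · u_j) / (u_j · u_j)) · u_j.

Step by step this gives:
  u_1 = (0, -3, 2, -2)
  u_2 = (-2, -40/17, -47/17, 13/17)

Orthogonality check:
  u_2 · u_1 = 0 (should be 0)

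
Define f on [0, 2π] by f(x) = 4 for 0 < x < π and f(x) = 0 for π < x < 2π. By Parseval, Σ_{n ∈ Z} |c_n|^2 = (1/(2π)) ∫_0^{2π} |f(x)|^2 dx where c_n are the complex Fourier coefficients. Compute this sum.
Σ |c_n|^2 = 8

Parseval equates the L^2 energy of f (normalised by 1/(2π)) with the ℓ^2 sum of its Fourier coefficients: (1/(2π)) ∫_0^{2π} |f|^2 = Σ |c_n|^2.
Compute the left side: (1/(2π)) [∫_0^π 4^2 dx + ∫_π^{2π} 0^2 dx] = (1/(2π)) · (16π + 0π) = (16 + 0)/2 = 8.
So Σ_{n ∈ Z} |c_n|^2 = 8.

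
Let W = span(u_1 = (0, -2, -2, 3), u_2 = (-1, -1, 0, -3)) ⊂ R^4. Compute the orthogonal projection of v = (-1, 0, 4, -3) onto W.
proj_W(v) = (-17/46, 61/46, 39/23, -84/23)

Set up U = [u_1 | ... | u_2] ∈ R^(4×2). The projector onto W = col(U) is P = U (U^T U)^(-1) U^T.
Compute U^T U =
  [17, -7]
  [-7, 11],
and U^T v = (-17, 10).
Solve U^T U · c = U^T v for the coefficients: c = (-39/46, 17/46). The projection is proj_W(v) = U c.
Check: (v - proj_W(v)) · u_1 = 0  (should be 0).
Check: (v - proj_W(v)) · u_2 = 0  (should be 0).
Result: proj_W(v) = (-17/46, 61/46, 39/23, -84/23).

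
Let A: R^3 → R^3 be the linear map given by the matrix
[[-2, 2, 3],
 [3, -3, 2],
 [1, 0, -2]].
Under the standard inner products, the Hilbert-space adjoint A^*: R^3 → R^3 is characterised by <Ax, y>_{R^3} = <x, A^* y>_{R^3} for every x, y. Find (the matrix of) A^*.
A^* = A^T =
[[-2, 3, 1],
 [2, -3, 0],
 [3, 2, -2]]

For real matrices with standard dot products, the defining identity <Ax, y> = <x, A^* y> gives (Ax)^T y = x^T (A^*) y, i.e. x^T A^T y = x^T (A^*) y. Since this holds for all x, y, we must have A^* = A^T. Therefore
A^* =
[[-2, 3, 1],
 [2, -3, 0],
 [3, 2, -2]].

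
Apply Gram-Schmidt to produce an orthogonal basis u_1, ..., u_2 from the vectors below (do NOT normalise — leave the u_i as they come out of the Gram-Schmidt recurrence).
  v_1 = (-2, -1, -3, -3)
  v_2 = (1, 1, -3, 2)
Orthogonal basis:
  u_1 = (-2, -1, -3, -3)
  u_2 = (1, 1, -3, 2)

Apply the Gram-Schmidt recurrence
  u_1 = v_1
  u_i = v_i − Σ_{j<i} ((v_i · u_j) / (u_j · u_j)) · u_j.

Step by step this gives:
  u_1 = (-2, -1, -3, -3)
  u_2 = (1, 1, -3, 2)

Orthogonality check:
  u_2 · u_1 = 0 (should be 0)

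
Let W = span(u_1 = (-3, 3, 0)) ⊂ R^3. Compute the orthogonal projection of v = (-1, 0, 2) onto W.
proj_W(v) = (-1/2, 1/2, 0)

Set up U = [u_1 | ... | u_1] ∈ R^(3×1). The projector onto W = col(U) is P = U (U^T U)^(-1) U^T.
Compute U^T U =
  [18],
and U^T v = (3).
Solve U^T U · c = U^T v for the coefficients: c = (1/6). The projection is proj_W(v) = U c.
Check: (v - proj_W(v)) · u_1 = 0  (should be 0).
Result: proj_W(v) = (-1/2, 1/2, 0).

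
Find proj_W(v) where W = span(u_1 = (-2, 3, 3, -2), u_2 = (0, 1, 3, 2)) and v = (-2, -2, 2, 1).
proj_W(v) = (2/15, 4/15, 6/5, 16/15)

Set up U = [u_1 | ... | u_2] ∈ R^(4×2). The projector onto W = col(U) is P = U (U^T U)^(-1) U^T.
Compute U^T U =
  [26, 8]
  [8, 14],
and U^T v = (2, 6).
Solve U^T U · c = U^T v for the coefficients: c = (-1/15, 7/15). The projection is proj_W(v) = U c.
Check: (v - proj_W(v)) · u_1 = 0  (should be 0).
Check: (v - proj_W(v)) · u_2 = 0  (should be 0).
Result: proj_W(v) = (2/15, 4/15, 6/5, 16/15).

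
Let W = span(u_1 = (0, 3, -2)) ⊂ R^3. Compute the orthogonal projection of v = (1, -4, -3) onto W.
proj_W(v) = (0, -18/13, 12/13)

Set up U = [u_1 | ... | u_1] ∈ R^(3×1). The projector onto W = col(U) is P = U (U^T U)^(-1) U^T.
Compute U^T U =
  [13],
and U^T v = (-6).
Solve U^T U · c = U^T v for the coefficients: c = (-6/13). The projection is proj_W(v) = U c.
Check: (v - proj_W(v)) · u_1 = 0  (should be 0).
Result: proj_W(v) = (0, -18/13, 12/13).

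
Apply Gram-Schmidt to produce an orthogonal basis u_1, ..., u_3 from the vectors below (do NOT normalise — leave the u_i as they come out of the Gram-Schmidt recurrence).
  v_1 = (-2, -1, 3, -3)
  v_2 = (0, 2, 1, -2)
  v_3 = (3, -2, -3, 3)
Orthogonal basis:
  u_1 = (-2, -1, 3, -3)
  u_2 = (14/23, 53/23, 2/23, -25/23)
  u_3 = (130/79, -133/158, -4/79, -137/158)

Apply the Gram-Schmidt recurrence
  u_1 = v_1
  u_i = v_i − Σ_{j<i} ((v_i · u_j) / (u_j · u_j)) · u_j.

Step by step this gives:
  u_1 = (-2, -1, 3, -3)
  u_2 = (14/23, 53/23, 2/23, -25/23)
  u_3 = (130/79, -133/158, -4/79, -137/158)

Orthogonality check:
  u_2 · u_1 = 0 (should be 0)
  u_3 · u_1 = 0 (should be 0)
  u_3 · u_2 = 0 (should be 0)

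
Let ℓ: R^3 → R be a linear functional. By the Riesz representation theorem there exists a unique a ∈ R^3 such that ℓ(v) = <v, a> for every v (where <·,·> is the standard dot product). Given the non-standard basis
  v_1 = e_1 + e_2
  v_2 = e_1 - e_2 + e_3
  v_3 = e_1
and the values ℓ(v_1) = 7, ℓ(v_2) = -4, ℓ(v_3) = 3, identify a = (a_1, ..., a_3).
a = (3, 4, -3)

Write a = (a_1, ..., a_3) in the standard basis. For each basis vector v_i, ℓ(v_i) = <v_i, a> is a linear equation in the a_j's. Collect the n equations into a matrix system V a = ℓ, where row i of V is v_i (expressed in the standard basis). Since V is invertible (lower-triangular with 1s on the diagonal, up to permutation), solve by back-substitution:
  V =
[[1, 1, 0],
 [1, -1, 1],
 [1, 0, 0]]
  V a = (7, -4, 3)
Solving gives a = (3, 4, -3).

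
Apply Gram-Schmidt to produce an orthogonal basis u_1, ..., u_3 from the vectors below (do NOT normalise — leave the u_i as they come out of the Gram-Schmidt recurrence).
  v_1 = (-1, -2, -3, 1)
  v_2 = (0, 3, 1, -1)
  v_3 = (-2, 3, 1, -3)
Orthogonal basis:
  u_1 = (-1, -2, -3, 1)
  u_2 = (-2/3, 5/3, -1, -1/3)
  u_3 = (-22/13, -10/13, 6/13, -24/13)

Apply the Gram-Schmidt recurrence
  u_1 = v_1
  u_i = v_i − Σ_{j<i} ((v_i · u_j) / (u_j · u_j)) · u_j.

Step by step this gives:
  u_1 = (-1, -2, -3, 1)
  u_2 = (-2/3, 5/3, -1, -1/3)
  u_3 = (-22/13, -10/13, 6/13, -24/13)

Orthogonality check:
  u_2 · u_1 = 0 (should be 0)
  u_3 · u_1 = 0 (should be 0)
  u_3 · u_2 = 0 (should be 0)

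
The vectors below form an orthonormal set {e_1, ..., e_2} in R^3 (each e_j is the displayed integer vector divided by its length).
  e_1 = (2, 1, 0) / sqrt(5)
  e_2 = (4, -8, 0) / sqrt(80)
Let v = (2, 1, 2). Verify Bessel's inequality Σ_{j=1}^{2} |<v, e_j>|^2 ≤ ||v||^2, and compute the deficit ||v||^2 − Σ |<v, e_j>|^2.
Σ |<v, e_j>|^2 = 5; ||v||^2 = 9; deficit = 4

Write each e_j = u_j / sqrt(<u_j, u_j>) where u_j is the displayed integer vector. Then <v, e_j> = <v, u_j> / sqrt(<u_j, u_j>), so |<v, e_j>|^2 = <v, u_j>^2 / <u_j, u_j>.
Coefficients: <v, e_1> = 5/sqrt(5), <v, e_2> = 0/sqrt(80).
Square and sum: Σ |<v, e_j>|^2 = 5.
Compute ||v||^2 = v·v = 9.
Deficit = 9 − 5 = 4 ≥ 0, confirming Bessel's inequality. (The deficit equals ||v − Σ <v,e_j> e_j||^2, the squared distance from v to span{e_j}.)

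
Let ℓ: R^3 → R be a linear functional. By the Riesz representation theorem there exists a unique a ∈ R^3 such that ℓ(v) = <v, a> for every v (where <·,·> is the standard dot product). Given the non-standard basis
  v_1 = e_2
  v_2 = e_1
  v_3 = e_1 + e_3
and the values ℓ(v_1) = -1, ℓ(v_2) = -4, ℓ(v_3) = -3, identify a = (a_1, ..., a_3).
a = (-4, -1, 1)

Write a = (a_1, ..., a_3) in the standard basis. For each basis vector v_i, ℓ(v_i) = <v_i, a> is a linear equation in the a_j's. Collect the n equations into a matrix system V a = ℓ, where row i of V is v_i (expressed in the standard basis). Since V is invertible (lower-triangular with 1s on the diagonal, up to permutation), solve by back-substitution:
  V =
[[0, 1, 0],
 [1, 0, 0],
 [1, 0, 1]]
  V a = (-1, -4, -3)
Solving gives a = (-4, -1, 1).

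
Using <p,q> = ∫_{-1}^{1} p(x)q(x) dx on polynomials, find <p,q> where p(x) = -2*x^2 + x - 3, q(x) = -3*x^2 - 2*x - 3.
<p,q> = 436/15

Expand the product: p(x)·q(x) = 6*x^4 + x^3 + 13*x^2 + 3*x + 9.
∫_{-1}^{1} of each monomial x^k gives [2/(k+1) if k even, 0 if k odd]. Integrating term-by-term (or equivalently evaluating the antiderivative F(x) = 6*x^5/5 + x^4/4 + 13*x^3/3 + 3*x^2/2 + 9*x at the endpoints):
  F(1) − F(−1) = 977/60 − (-767/60) = 436/15.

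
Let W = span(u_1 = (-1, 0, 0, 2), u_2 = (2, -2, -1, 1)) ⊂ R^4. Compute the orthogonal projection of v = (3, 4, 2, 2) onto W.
proj_W(v) = (-3/5, 2/5, 1/5, 1/5)

Set up U = [u_1 | ... | u_2] ∈ R^(4×2). The projector onto W = col(U) is P = U (U^T U)^(-1) U^T.
Compute U^T U =
  [5, 0]
  [0, 10],
and U^T v = (1, -2).
Solve U^T U · c = U^T v for the coefficients: c = (1/5, -1/5). The projection is proj_W(v) = U c.
Check: (v - proj_W(v)) · u_1 = 0  (should be 0).
Check: (v - proj_W(v)) · u_2 = 0  (should be 0).
Result: proj_W(v) = (-3/5, 2/5, 1/5, 1/5).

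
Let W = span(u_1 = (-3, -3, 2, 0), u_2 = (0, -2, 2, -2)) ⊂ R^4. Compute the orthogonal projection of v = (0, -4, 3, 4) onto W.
proj_W(v) = (-117/41, -93/41, 54/41, 24/41)

Set up U = [u_1 | ... | u_2] ∈ R^(4×2). The projector onto W = col(U) is P = U (U^T U)^(-1) U^T.
Compute U^T U =
  [22, 10]
  [10, 12],
and U^T v = (18, 6).
Solve U^T U · c = U^T v for the coefficients: c = (39/41, -12/41). The projection is proj_W(v) = U c.
Check: (v - proj_W(v)) · u_1 = 0  (should be 0).
Check: (v - proj_W(v)) · u_2 = 0  (should be 0).
Result: proj_W(v) = (-117/41, -93/41, 54/41, 24/41).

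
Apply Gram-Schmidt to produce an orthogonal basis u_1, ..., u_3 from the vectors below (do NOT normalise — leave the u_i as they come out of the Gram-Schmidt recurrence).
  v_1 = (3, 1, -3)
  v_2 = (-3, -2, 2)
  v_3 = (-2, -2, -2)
Orthogonal basis:
  u_1 = (3, 1, -3)
  u_2 = (-6/19, -21/19, -13/19)
  u_3 = (-16/17, 12/17, -12/17)

Apply the Gram-Schmidt recurrence
  u_1 = v_1
  u_i = v_i − Σ_{j<i} ((v_i · u_j) / (u_j · u_j)) · u_j.

Step by step this gives:
  u_1 = (3, 1, -3)
  u_2 = (-6/19, -21/19, -13/19)
  u_3 = (-16/17, 12/17, -12/17)

Orthogonality check:
  u_2 · u_1 = 0 (should be 0)
  u_3 · u_1 = 0 (should be 0)
  u_3 · u_2 = 0 (should be 0)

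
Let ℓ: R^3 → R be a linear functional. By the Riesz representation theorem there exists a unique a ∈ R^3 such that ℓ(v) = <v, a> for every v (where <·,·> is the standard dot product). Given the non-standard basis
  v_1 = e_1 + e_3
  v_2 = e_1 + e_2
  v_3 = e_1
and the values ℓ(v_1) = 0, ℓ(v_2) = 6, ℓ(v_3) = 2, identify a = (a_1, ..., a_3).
a = (2, 4, -2)

Write a = (a_1, ..., a_3) in the standard basis. For each basis vector v_i, ℓ(v_i) = <v_i, a> is a linear equation in the a_j's. Collect the n equations into a matrix system V a = ℓ, where row i of V is v_i (expressed in the standard basis). Since V is invertible (lower-triangular with 1s on the diagonal, up to permutation), solve by back-substitution:
  V =
[[1, 0, 1],
 [1, 1, 0],
 [1, 0, 0]]
  V a = (0, 6, 2)
Solving gives a = (2, 4, -2).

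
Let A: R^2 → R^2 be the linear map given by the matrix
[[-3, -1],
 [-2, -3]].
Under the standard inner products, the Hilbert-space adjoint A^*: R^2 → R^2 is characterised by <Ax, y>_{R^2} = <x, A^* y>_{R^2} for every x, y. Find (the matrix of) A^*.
A^* = A^T =
[[-3, -2],
 [-1, -3]]

For real matrices with standard dot products, the defining identity <Ax, y> = <x, A^* y> gives (Ax)^T y = x^T (A^*) y, i.e. x^T A^T y = x^T (A^*) y. Since this holds for all x, y, we must have A^* = A^T. Therefore
A^* =
[[-3, -2],
 [-1, -3]].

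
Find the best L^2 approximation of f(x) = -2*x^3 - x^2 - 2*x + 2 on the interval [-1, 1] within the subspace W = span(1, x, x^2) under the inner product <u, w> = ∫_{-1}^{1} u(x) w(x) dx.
g(x) = -x^2 - 16*x/5 + 2

The best approximation g ∈ W is the orthogonal projection of f onto W. Writing g = a_0 + a_1 x + a_2 x^2, the coefficients solve the normal equations G · a = b where
  G_{ij} = <φ_i, φ_j> and b_i = <f, φ_i>, with φ_0 = 1, φ_1 = x, φ_2 = x^2.
G =
  [2, 0, 2/3]
  [0, 2/3, 0]
  [2/3, 0, 2/5],
b = (10/3, -32/15, 14/15).
Solving gives a_0 = 2, a_1 = -16/5, a_2 = -1, so
  g(x) = -x^2 - 16*x/5 + 2.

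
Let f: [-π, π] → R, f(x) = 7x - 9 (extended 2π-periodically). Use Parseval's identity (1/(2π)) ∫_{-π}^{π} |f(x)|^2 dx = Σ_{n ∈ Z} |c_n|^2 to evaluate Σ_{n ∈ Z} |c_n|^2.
Σ |c_n|^2 = 49π^2/3 + 81

Expand and integrate term by term over [-π, π]:
  ∫ (7x)^2 dx = 49·(2π^3/3); ∫ 2·7·(-9)·x dx = 0 (odd integrand); ∫ (-9)^2 dx = 81·2π.
So (1/(2π)) ∫_{-π}^{π} (7x - 9)^2 dx = 49π^2/3 + 81 = 49π^2/3 + 81.
Parseval ⇒ Σ |c_n|^2 = 49π^2/3 + 81.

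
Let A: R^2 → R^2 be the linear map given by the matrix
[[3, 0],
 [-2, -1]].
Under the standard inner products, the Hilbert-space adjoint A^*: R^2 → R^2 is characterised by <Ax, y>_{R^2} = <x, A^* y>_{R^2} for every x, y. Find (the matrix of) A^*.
A^* = A^T =
[[3, -2],
 [0, -1]]

For real matrices with standard dot products, the defining identity <Ax, y> = <x, A^* y> gives (Ax)^T y = x^T (A^*) y, i.e. x^T A^T y = x^T (A^*) y. Since this holds for all x, y, we must have A^* = A^T. Therefore
A^* =
[[3, -2],
 [0, -1]].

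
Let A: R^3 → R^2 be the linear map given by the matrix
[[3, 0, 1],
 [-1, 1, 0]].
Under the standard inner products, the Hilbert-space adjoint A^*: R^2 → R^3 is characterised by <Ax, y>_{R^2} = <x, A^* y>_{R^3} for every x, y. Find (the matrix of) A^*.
A^* = A^T =
[[3, -1],
 [0, 1],
 [1, 0]]

For real matrices with standard dot products, the defining identity <Ax, y> = <x, A^* y> gives (Ax)^T y = x^T (A^*) y, i.e. x^T A^T y = x^T (A^*) y. Since this holds for all x, y, we must have A^* = A^T. Therefore
A^* =
[[3, -1],
 [0, 1],
 [1, 0]].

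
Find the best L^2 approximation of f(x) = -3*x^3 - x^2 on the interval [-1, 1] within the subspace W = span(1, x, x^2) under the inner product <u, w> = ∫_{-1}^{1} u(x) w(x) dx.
g(x) = -x^2 - 9*x/5

The best approximation g ∈ W is the orthogonal projection of f onto W. Writing g = a_0 + a_1 x + a_2 x^2, the coefficients solve the normal equations G · a = b where
  G_{ij} = <φ_i, φ_j> and b_i = <f, φ_i>, with φ_0 = 1, φ_1 = x, φ_2 = x^2.
G =
  [2, 0, 2/3]
  [0, 2/3, 0]
  [2/3, 0, 2/5],
b = (-2/3, -6/5, -2/5).
Solving gives a_0 = 0, a_1 = -9/5, a_2 = -1, so
  g(x) = -x^2 - 9*x/5.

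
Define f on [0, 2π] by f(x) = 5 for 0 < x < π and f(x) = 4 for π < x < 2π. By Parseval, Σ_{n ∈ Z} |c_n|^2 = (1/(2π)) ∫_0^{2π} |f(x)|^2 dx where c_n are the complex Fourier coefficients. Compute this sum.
Σ |c_n|^2 = 41/2

Parseval equates the L^2 energy of f (normalised by 1/(2π)) with the ℓ^2 sum of its Fourier coefficients: (1/(2π)) ∫_0^{2π} |f|^2 = Σ |c_n|^2.
Compute the left side: (1/(2π)) [∫_0^π 5^2 dx + ∫_π^{2π} 4^2 dx] = (1/(2π)) · (25π + 16π) = (25 + 16)/2 = 41/2.
So Σ_{n ∈ Z} |c_n|^2 = 41/2.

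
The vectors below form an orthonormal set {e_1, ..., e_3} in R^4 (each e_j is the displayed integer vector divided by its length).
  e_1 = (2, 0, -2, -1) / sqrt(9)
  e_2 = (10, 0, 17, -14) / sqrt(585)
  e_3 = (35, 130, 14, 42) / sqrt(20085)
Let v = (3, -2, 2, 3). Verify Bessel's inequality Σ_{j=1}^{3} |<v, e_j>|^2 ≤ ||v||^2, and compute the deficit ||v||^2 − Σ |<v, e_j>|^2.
Σ |<v, e_j>|^2 = 290/309; ||v||^2 = 26; deficit = 7744/309

Write each e_j = u_j / sqrt(<u_j, u_j>) where u_j is the displayed integer vector. Then <v, e_j> = <v, u_j> / sqrt(<u_j, u_j>), so |<v, e_j>|^2 = <v, u_j>^2 / <u_j, u_j>.
Coefficients: <v, e_1> = -1/sqrt(9), <v, e_2> = 22/sqrt(585), <v, e_3> = -1/sqrt(20085).
Square and sum: Σ |<v, e_j>|^2 = 290/309.
Compute ||v||^2 = v·v = 26.
Deficit = 26 − 290/309 = 7744/309 ≥ 0, confirming Bessel's inequality. (The deficit equals ||v − Σ <v,e_j> e_j||^2, the squared distance from v to span{e_j}.)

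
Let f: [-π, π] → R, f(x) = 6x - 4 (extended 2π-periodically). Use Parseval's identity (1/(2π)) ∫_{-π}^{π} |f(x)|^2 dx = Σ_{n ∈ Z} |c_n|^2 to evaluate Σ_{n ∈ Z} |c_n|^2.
Σ |c_n|^2 = 12π^2 + 16

Expand and integrate term by term over [-π, π]:
  ∫ (6x)^2 dx = 36·(2π^3/3); ∫ 2·6·(-4)·x dx = 0 (odd integrand); ∫ (-4)^2 dx = 16·2π.
So (1/(2π)) ∫_{-π}^{π} (6x - 4)^2 dx = 36π^2/3 + 16 = 12π^2 + 16.
Parseval ⇒ Σ |c_n|^2 = 12π^2 + 16.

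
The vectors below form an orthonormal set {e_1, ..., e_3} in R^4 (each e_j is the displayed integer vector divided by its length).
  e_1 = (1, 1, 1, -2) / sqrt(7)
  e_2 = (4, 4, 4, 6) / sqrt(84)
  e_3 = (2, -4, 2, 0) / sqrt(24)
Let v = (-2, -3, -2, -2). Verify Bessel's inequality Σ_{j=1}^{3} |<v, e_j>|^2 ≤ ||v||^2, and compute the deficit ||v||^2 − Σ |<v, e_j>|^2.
Σ |<v, e_j>|^2 = 21; ||v||^2 = 21; deficit = 0

Write each e_j = u_j / sqrt(<u_j, u_j>) where u_j is the displayed integer vector. Then <v, e_j> = <v, u_j> / sqrt(<u_j, u_j>), so |<v, e_j>|^2 = <v, u_j>^2 / <u_j, u_j>.
Coefficients: <v, e_1> = -3/sqrt(7), <v, e_2> = -40/sqrt(84), <v, e_3> = 4/sqrt(24).
Square and sum: Σ |<v, e_j>|^2 = 21.
Compute ||v||^2 = v·v = 21.
Deficit = 21 − 21 = 0 ≥ 0, confirming Bessel's inequality. (The deficit equals ||v − Σ <v,e_j> e_j||^2, the squared distance from v to span{e_j}.)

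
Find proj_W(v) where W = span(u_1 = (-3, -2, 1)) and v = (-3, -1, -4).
proj_W(v) = (-3/2, -1, 1/2)

Set up U = [u_1 | ... | u_1] ∈ R^(3×1). The projector onto W = col(U) is P = U (U^T U)^(-1) U^T.
Compute U^T U =
  [14],
and U^T v = (7).
Solve U^T U · c = U^T v for the coefficients: c = (1/2). The projection is proj_W(v) = U c.
Check: (v - proj_W(v)) · u_1 = 0  (should be 0).
Result: proj_W(v) = (-3/2, -1, 1/2).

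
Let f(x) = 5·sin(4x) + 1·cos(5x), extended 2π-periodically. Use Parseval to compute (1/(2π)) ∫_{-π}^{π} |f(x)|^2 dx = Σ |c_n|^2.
Σ |c_n|^2 = 13

Expand |f|^2 and use orthogonality of {sin(nx), cos(mx)} on [-π, π]:
  ∫_{-π}^{π} sin(nx)^2 dx = π, ∫ cos(mx)^2 dx = π, and cross terms integrate to 0.
So ∫_{-π}^{π} f(x)^2 dx = 5^2 · π + 1^2 · π = (25 + 1)π.
Divide by 2π: (25 + 1)/2 = 13.
By Parseval, this equals Σ |c_n|^2.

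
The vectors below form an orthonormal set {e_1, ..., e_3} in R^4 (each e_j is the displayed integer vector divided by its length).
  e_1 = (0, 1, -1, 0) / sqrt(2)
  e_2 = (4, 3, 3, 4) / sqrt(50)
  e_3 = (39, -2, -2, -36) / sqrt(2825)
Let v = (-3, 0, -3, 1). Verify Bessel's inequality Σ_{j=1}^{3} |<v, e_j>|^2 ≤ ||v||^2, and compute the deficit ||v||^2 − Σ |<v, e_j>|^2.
Σ |<v, e_j>|^2 = 2026/113; ||v||^2 = 19; deficit = 121/113

Write each e_j = u_j / sqrt(<u_j, u_j>) where u_j is the displayed integer vector. Then <v, e_j> = <v, u_j> / sqrt(<u_j, u_j>), so |<v, e_j>|^2 = <v, u_j>^2 / <u_j, u_j>.
Coefficients: <v, e_1> = 3/sqrt(2), <v, e_2> = -17/sqrt(50), <v, e_3> = -147/sqrt(2825).
Square and sum: Σ |<v, e_j>|^2 = 2026/113.
Compute ||v||^2 = v·v = 19.
Deficit = 19 − 2026/113 = 121/113 ≥ 0, confirming Bessel's inequality. (The deficit equals ||v − Σ <v,e_j> e_j||^2, the squared distance from v to span{e_j}.)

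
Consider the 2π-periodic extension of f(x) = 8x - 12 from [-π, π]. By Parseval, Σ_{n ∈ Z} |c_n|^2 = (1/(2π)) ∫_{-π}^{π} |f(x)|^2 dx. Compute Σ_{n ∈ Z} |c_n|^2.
Σ |c_n|^2 = 64π^2/3 + 144

Expand and integrate term by term over [-π, π]:
  ∫ (8x)^2 dx = 64·(2π^3/3); ∫ 2·8·(-12)·x dx = 0 (odd integrand); ∫ (-12)^2 dx = 144·2π.
So (1/(2π)) ∫_{-π}^{π} (8x - 12)^2 dx = 64π^2/3 + 144 = 64π^2/3 + 144.
Parseval ⇒ Σ |c_n|^2 = 64π^2/3 + 144.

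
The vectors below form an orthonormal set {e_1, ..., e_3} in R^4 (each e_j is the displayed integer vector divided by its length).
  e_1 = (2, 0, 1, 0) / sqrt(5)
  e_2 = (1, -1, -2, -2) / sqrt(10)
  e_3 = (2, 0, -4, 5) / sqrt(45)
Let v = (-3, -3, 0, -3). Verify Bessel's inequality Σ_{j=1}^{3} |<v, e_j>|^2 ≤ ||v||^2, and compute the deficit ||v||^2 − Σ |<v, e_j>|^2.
Σ |<v, e_j>|^2 = 103/5; ||v||^2 = 27; deficit = 32/5

Write each e_j = u_j / sqrt(<u_j, u_j>) where u_j is the displayed integer vector. Then <v, e_j> = <v, u_j> / sqrt(<u_j, u_j>), so |<v, e_j>|^2 = <v, u_j>^2 / <u_j, u_j>.
Coefficients: <v, e_1> = -6/sqrt(5), <v, e_2> = 6/sqrt(10), <v, e_3> = -21/sqrt(45).
Square and sum: Σ |<v, e_j>|^2 = 103/5.
Compute ||v||^2 = v·v = 27.
Deficit = 27 − 103/5 = 32/5 ≥ 0, confirming Bessel's inequality. (The deficit equals ||v − Σ <v,e_j> e_j||^2, the squared distance from v to span{e_j}.)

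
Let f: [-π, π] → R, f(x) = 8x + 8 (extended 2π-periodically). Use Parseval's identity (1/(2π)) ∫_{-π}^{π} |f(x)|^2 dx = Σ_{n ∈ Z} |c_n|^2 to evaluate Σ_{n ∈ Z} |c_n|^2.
Σ |c_n|^2 = 64π^2/3 + 64

Expand and integrate term by term over [-π, π]:
  ∫ (8x)^2 dx = 64·(2π^3/3); ∫ 2·8·(8)·x dx = 0 (odd integrand); ∫ 8^2 dx = 64·2π.
So (1/(2π)) ∫_{-π}^{π} (8x + 8)^2 dx = 64π^2/3 + 64 = 64π^2/3 + 64.
Parseval ⇒ Σ |c_n|^2 = 64π^2/3 + 64.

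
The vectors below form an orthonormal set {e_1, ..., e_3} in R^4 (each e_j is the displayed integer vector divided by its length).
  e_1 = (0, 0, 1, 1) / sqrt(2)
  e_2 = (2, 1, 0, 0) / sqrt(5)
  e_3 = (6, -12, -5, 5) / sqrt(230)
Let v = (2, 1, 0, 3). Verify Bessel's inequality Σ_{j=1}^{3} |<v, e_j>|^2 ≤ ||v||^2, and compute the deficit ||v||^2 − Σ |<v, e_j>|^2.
Σ |<v, e_j>|^2 = 241/23; ||v||^2 = 14; deficit = 81/23

Write each e_j = u_j / sqrt(<u_j, u_j>) where u_j is the displayed integer vector. Then <v, e_j> = <v, u_j> / sqrt(<u_j, u_j>), so |<v, e_j>|^2 = <v, u_j>^2 / <u_j, u_j>.
Coefficients: <v, e_1> = 3/sqrt(2), <v, e_2> = 5/sqrt(5), <v, e_3> = 15/sqrt(230).
Square and sum: Σ |<v, e_j>|^2 = 241/23.
Compute ||v||^2 = v·v = 14.
Deficit = 14 − 241/23 = 81/23 ≥ 0, confirming Bessel's inequality. (The deficit equals ||v − Σ <v,e_j> e_j||^2, the squared distance from v to span{e_j}.)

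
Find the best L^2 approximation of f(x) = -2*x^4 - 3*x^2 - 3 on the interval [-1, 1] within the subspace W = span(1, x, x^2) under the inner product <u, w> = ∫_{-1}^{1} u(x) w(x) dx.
g(x) = -33*x^2/7 - 99/35

The best approximation g ∈ W is the orthogonal projection of f onto W. Writing g = a_0 + a_1 x + a_2 x^2, the coefficients solve the normal equations G · a = b where
  G_{ij} = <φ_i, φ_j> and b_i = <f, φ_i>, with φ_0 = 1, φ_1 = x, φ_2 = x^2.
G =
  [2, 0, 2/3]
  [0, 2/3, 0]
  [2/3, 0, 2/5],
b = (-44/5, 0, -132/35).
Solving gives a_0 = -99/35, a_1 = 0, a_2 = -33/7, so
  g(x) = -33*x^2/7 - 99/35.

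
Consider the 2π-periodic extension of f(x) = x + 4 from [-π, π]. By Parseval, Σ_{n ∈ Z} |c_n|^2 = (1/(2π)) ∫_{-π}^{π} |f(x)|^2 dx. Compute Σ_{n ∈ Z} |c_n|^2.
Σ |c_n|^2 = π^2/3 + 16

Expand and integrate term by term over [-π, π]:
  ∫ (x)^2 dx = 1·(2π^3/3); ∫ 2·1·(4)·x dx = 0 (odd integrand); ∫ 4^2 dx = 16·2π.
So (1/(2π)) ∫_{-π}^{π} (x + 4)^2 dx = 1π^2/3 + 16 = π^2/3 + 16.
Parseval ⇒ Σ |c_n|^2 = π^2/3 + 16.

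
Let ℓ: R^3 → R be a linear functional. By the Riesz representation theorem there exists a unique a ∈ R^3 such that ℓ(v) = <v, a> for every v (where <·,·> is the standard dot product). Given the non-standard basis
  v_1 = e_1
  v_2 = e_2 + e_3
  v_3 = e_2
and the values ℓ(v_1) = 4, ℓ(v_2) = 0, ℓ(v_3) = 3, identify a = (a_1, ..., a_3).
a = (4, 3, -3)

Write a = (a_1, ..., a_3) in the standard basis. For each basis vector v_i, ℓ(v_i) = <v_i, a> is a linear equation in the a_j's. Collect the n equations into a matrix system V a = ℓ, where row i of V is v_i (expressed in the standard basis). Since V is invertible (lower-triangular with 1s on the diagonal, up to permutation), solve by back-substitution:
  V =
[[1, 0, 0],
 [0, 1, 1],
 [0, 1, 0]]
  V a = (4, 0, 3)
Solving gives a = (4, 3, -3).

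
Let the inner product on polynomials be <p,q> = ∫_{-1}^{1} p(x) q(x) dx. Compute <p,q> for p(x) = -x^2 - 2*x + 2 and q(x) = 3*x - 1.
<p,q> = -22/3

Expand the product: p(x)·q(x) = -3*x^3 - 5*x^2 + 8*x - 2.
∫_{-1}^{1} of each monomial x^k gives [2/(k+1) if k even, 0 if k odd]. Integrating term-by-term (or equivalently evaluating the antiderivative F(x) = -3*x^4/4 - 5*x^3/3 + 4*x^2 - 2*x at the endpoints):
  F(1) − F(−1) = -5/12 − (83/12) = -22/3.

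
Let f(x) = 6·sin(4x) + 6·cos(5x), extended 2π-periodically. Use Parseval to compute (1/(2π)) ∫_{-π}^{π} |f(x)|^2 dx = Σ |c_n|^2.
Σ |c_n|^2 = 36

Expand |f|^2 and use orthogonality of {sin(nx), cos(mx)} on [-π, π]:
  ∫_{-π}^{π} sin(nx)^2 dx = π, ∫ cos(mx)^2 dx = π, and cross terms integrate to 0.
So ∫_{-π}^{π} f(x)^2 dx = 6^2 · π + 6^2 · π = (36 + 36)π.
Divide by 2π: (36 + 36)/2 = 36.
By Parseval, this equals Σ |c_n|^2.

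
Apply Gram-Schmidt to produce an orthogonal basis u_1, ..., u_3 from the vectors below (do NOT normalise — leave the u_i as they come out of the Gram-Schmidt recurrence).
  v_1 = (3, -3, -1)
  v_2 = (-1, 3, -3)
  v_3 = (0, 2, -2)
Orthogonal basis:
  u_1 = (3, -3, -1)
  u_2 = (8/19, 30/19, -66/19)
  u_3 = (12/35, 2/7, 6/35)

Apply the Gram-Schmidt recurrence
  u_1 = v_1
  u_i = v_i − Σ_{j<i} ((v_i · u_j) / (u_j · u_j)) · u_j.

Step by step this gives:
  u_1 = (3, -3, -1)
  u_2 = (8/19, 30/19, -66/19)
  u_3 = (12/35, 2/7, 6/35)

Orthogonality check:
  u_2 · u_1 = 0 (should be 0)
  u_3 · u_1 = 0 (should be 0)
  u_3 · u_2 = 0 (should be 0)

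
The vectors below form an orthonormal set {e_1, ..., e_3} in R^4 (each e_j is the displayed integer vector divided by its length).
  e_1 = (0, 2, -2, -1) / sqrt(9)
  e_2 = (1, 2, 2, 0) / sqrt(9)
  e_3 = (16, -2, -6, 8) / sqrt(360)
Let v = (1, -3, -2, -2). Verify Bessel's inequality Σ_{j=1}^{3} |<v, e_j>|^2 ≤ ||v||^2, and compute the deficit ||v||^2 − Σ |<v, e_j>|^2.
Σ |<v, e_j>|^2 = 99/10; ||v||^2 = 18; deficit = 81/10

Write each e_j = u_j / sqrt(<u_j, u_j>) where u_j is the displayed integer vector. Then <v, e_j> = <v, u_j> / sqrt(<u_j, u_j>), so |<v, e_j>|^2 = <v, u_j>^2 / <u_j, u_j>.
Coefficients: <v, e_1> = 0/sqrt(9), <v, e_2> = -9/sqrt(9), <v, e_3> = 18/sqrt(360).
Square and sum: Σ |<v, e_j>|^2 = 99/10.
Compute ||v||^2 = v·v = 18.
Deficit = 18 − 99/10 = 81/10 ≥ 0, confirming Bessel's inequality. (The deficit equals ||v − Σ <v,e_j> e_j||^2, the squared distance from v to span{e_j}.)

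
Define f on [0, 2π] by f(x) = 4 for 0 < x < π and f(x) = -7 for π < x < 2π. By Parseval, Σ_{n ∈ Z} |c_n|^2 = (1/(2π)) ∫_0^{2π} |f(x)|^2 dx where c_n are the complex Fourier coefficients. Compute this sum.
Σ |c_n|^2 = 65/2

Parseval equates the L^2 energy of f (normalised by 1/(2π)) with the ℓ^2 sum of its Fourier coefficients: (1/(2π)) ∫_0^{2π} |f|^2 = Σ |c_n|^2.
Compute the left side: (1/(2π)) [∫_0^π 4^2 dx + ∫_π^{2π} (-7)^2 dx] = (1/(2π)) · (16π + 49π) = (16 + 49)/2 = 65/2.
So Σ_{n ∈ Z} |c_n|^2 = 65/2.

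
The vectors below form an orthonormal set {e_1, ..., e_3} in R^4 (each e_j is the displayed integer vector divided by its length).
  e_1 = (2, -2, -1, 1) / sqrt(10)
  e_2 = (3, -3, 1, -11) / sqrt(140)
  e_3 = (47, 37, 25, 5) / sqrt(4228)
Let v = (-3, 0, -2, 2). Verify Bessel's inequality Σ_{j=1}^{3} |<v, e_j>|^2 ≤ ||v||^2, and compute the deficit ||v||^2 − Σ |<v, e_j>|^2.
Σ |<v, e_j>|^2 = 2405/151; ||v||^2 = 17; deficit = 162/151

Write each e_j = u_j / sqrt(<u_j, u_j>) where u_j is the displayed integer vector. Then <v, e_j> = <v, u_j> / sqrt(<u_j, u_j>), so |<v, e_j>|^2 = <v, u_j>^2 / <u_j, u_j>.
Coefficients: <v, e_1> = -2/sqrt(10), <v, e_2> = -33/sqrt(140), <v, e_3> = -181/sqrt(4228).
Square and sum: Σ |<v, e_j>|^2 = 2405/151.
Compute ||v||^2 = v·v = 17.
Deficit = 17 − 2405/151 = 162/151 ≥ 0, confirming Bessel's inequality. (The deficit equals ||v − Σ <v,e_j> e_j||^2, the squared distance from v to span{e_j}.)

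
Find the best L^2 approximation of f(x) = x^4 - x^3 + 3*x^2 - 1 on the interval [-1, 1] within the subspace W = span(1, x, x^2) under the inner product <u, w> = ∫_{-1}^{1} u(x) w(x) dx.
g(x) = 27*x^2/7 - 3*x/5 - 38/35

The best approximation g ∈ W is the orthogonal projection of f onto W. Writing g = a_0 + a_1 x + a_2 x^2, the coefficients solve the normal equations G · a = b where
  G_{ij} = <φ_i, φ_j> and b_i = <f, φ_i>, with φ_0 = 1, φ_1 = x, φ_2 = x^2.
G =
  [2, 0, 2/3]
  [0, 2/3, 0]
  [2/3, 0, 2/5],
b = (2/5, -2/5, 86/105).
Solving gives a_0 = -38/35, a_1 = -3/5, a_2 = 27/7, so
  g(x) = 27*x^2/7 - 3*x/5 - 38/35.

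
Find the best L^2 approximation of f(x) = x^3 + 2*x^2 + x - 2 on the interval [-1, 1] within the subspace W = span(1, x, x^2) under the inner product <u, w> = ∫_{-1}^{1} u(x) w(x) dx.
g(x) = 2*x^2 + 8*x/5 - 2

The best approximation g ∈ W is the orthogonal projection of f onto W. Writing g = a_0 + a_1 x + a_2 x^2, the coefficients solve the normal equations G · a = b where
  G_{ij} = <φ_i, φ_j> and b_i = <f, φ_i>, with φ_0 = 1, φ_1 = x, φ_2 = x^2.
G =
  [2, 0, 2/3]
  [0, 2/3, 0]
  [2/3, 0, 2/5],
b = (-8/3, 16/15, -8/15).
Solving gives a_0 = -2, a_1 = 8/5, a_2 = 2, so
  g(x) = 2*x^2 + 8*x/5 - 2.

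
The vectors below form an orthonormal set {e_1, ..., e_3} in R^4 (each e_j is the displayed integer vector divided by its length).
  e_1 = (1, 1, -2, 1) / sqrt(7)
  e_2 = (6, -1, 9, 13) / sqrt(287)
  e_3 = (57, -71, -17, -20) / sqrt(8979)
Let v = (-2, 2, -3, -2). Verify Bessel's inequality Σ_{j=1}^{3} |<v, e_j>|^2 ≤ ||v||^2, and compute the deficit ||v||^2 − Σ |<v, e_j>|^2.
Σ |<v, e_j>|^2 = 1530/73; ||v||^2 = 21; deficit = 3/73

Write each e_j = u_j / sqrt(<u_j, u_j>) where u_j is the displayed integer vector. Then <v, e_j> = <v, u_j> / sqrt(<u_j, u_j>), so |<v, e_j>|^2 = <v, u_j>^2 / <u_j, u_j>.
Coefficients: <v, e_1> = 4/sqrt(7), <v, e_2> = -67/sqrt(287), <v, e_3> = -165/sqrt(8979).
Square and sum: Σ |<v, e_j>|^2 = 1530/73.
Compute ||v||^2 = v·v = 21.
Deficit = 21 − 1530/73 = 3/73 ≥ 0, confirming Bessel's inequality. (The deficit equals ||v − Σ <v,e_j> e_j||^2, the squared distance from v to span{e_j}.)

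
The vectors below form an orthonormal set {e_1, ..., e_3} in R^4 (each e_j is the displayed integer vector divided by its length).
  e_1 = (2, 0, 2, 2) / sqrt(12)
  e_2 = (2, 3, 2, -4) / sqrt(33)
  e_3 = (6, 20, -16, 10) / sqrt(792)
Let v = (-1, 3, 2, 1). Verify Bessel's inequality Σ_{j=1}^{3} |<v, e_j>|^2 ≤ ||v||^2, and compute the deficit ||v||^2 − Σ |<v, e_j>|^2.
Σ |<v, e_j>|^2 = 37/9; ||v||^2 = 15; deficit = 98/9

Write each e_j = u_j / sqrt(<u_j, u_j>) where u_j is the displayed integer vector. Then <v, e_j> = <v, u_j> / sqrt(<u_j, u_j>), so |<v, e_j>|^2 = <v, u_j>^2 / <u_j, u_j>.
Coefficients: <v, e_1> = 4/sqrt(12), <v, e_2> = 7/sqrt(33), <v, e_3> = 32/sqrt(792).
Square and sum: Σ |<v, e_j>|^2 = 37/9.
Compute ||v||^2 = v·v = 15.
Deficit = 15 − 37/9 = 98/9 ≥ 0, confirming Bessel's inequality. (The deficit equals ||v − Σ <v,e_j> e_j||^2, the squared distance from v to span{e_j}.)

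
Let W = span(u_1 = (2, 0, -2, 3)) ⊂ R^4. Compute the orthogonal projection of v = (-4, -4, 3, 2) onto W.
proj_W(v) = (-16/17, 0, 16/17, -24/17)

Set up U = [u_1 | ... | u_1] ∈ R^(4×1). The projector onto W = col(U) is P = U (U^T U)^(-1) U^T.
Compute U^T U =
  [17],
and U^T v = (-8).
Solve U^T U · c = U^T v for the coefficients: c = (-8/17). The projection is proj_W(v) = U c.
Check: (v - proj_W(v)) · u_1 = 0  (should be 0).
Result: proj_W(v) = (-16/17, 0, 16/17, -24/17).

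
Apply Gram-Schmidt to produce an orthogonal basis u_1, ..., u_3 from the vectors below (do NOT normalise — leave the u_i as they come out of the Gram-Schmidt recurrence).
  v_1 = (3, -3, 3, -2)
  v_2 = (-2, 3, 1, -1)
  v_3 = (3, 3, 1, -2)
Orthogonal basis:
  u_1 = (3, -3, 3, -2)
  u_2 = (-32/31, 63/31, 61/31, -51/31)
  u_3 = (1112/365, 822/365, -386/365, -144/365)

Apply the Gram-Schmidt recurrence
  u_1 = v_1
  u_i = v_i − Σ_{j<i} ((v_i · u_j) / (u_j · u_j)) · u_j.

Step by step this gives:
  u_1 = (3, -3, 3, -2)
  u_2 = (-32/31, 63/31, 61/31, -51/31)
  u_3 = (1112/365, 822/365, -386/365, -144/365)

Orthogonality check:
  u_2 · u_1 = 0 (should be 0)
  u_3 · u_1 = 0 (should be 0)
  u_3 · u_2 = 0 (should be 0)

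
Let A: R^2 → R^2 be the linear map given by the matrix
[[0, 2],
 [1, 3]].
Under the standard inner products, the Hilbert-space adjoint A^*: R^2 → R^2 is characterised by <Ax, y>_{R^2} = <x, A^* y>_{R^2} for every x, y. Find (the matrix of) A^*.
A^* = A^T =
[[0, 1],
 [2, 3]]

For real matrices with standard dot products, the defining identity <Ax, y> = <x, A^* y> gives (Ax)^T y = x^T (A^*) y, i.e. x^T A^T y = x^T (A^*) y. Since this holds for all x, y, we must have A^* = A^T. Therefore
A^* =
[[0, 1],
 [2, 3]].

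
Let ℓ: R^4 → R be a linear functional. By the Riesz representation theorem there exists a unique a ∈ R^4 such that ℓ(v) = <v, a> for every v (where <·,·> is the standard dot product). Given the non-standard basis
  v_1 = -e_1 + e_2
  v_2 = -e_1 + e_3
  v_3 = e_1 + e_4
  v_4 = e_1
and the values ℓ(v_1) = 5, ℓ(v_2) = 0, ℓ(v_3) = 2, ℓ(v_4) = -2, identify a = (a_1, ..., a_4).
a = (-2, 3, -2, 4)

Write a = (a_1, ..., a_4) in the standard basis. For each basis vector v_i, ℓ(v_i) = <v_i, a> is a linear equation in the a_j's. Collect the n equations into a matrix system V a = ℓ, where row i of V is v_i (expressed in the standard basis). Since V is invertible (lower-triangular with 1s on the diagonal, up to permutation), solve by back-substitution:
  V =
[[-1, 1, 0, 0],
 [-1, 0, 1, 0],
 [1, 0, 0, 1],
 [1, 0, 0, 0]]
  V a = (5, 0, 2, -2)
Solving gives a = (-2, 3, -2, 4).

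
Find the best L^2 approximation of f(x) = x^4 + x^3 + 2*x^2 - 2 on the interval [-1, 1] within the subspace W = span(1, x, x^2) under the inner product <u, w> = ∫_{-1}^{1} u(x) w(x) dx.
g(x) = 20*x^2/7 + 3*x/5 - 73/35

The best approximation g ∈ W is the orthogonal projection of f onto W. Writing g = a_0 + a_1 x + a_2 x^2, the coefficients solve the normal equations G · a = b where
  G_{ij} = <φ_i, φ_j> and b_i = <f, φ_i>, with φ_0 = 1, φ_1 = x, φ_2 = x^2.
G =
  [2, 0, 2/3]
  [0, 2/3, 0]
  [2/3, 0, 2/5],
b = (-34/15, 2/5, -26/105).
Solving gives a_0 = -73/35, a_1 = 3/5, a_2 = 20/7, so
  g(x) = 20*x^2/7 + 3*x/5 - 73/35.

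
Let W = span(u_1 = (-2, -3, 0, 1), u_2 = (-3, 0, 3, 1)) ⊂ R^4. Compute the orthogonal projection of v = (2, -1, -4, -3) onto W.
proj_W(v) = (656/217, -213/217, -114/31, -195/217)

Set up U = [u_1 | ... | u_2] ∈ R^(4×2). The projector onto W = col(U) is P = U (U^T U)^(-1) U^T.
Compute U^T U =
  [14, 7]
  [7, 19],
and U^T v = (-4, -21).
Solve U^T U · c = U^T v for the coefficients: c = (71/217, -38/31). The projection is proj_W(v) = U c.
Check: (v - proj_W(v)) · u_1 = 0  (should be 0).
Check: (v - proj_W(v)) · u_2 = 0  (should be 0).
Result: proj_W(v) = (656/217, -213/217, -114/31, -195/217).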